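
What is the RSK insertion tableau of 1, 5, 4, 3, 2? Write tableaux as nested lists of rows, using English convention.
P = [[1, 2], [3], [4], [5]]

Insert 1: appended to row 1. P = [[1]].
Insert 5: appended to row 1. P = [[1, 5]].
Insert 4: 4 bumps 5 from row 1; 5 starts row 2. P = [[1, 4], [5]].
Insert 3: 3 bumps 4 from row 1; 4 bumps 5 from row 2; 5 starts row 3. P = [[1, 3], [4], [5]].
Insert 2: 2 bumps 3 from row 1; 3 bumps 4 from row 2; 4 bumps 5 from row 3; 5 starts row 4. P = [[1, 2], [3], [4], [5]].

So P = [[1, 2], [3], [4], [5]].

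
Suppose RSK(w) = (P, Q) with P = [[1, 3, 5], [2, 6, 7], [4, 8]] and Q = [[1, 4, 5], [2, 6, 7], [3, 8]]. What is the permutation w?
Reverse RSK: for i = n, n-1, ..., 1, locate i in Q, remove the corresponding corner cell from P, and reverse-bump its entry up through P; the value ejected from row 1 is w(i).

So w = 4 2 1 6 8 3 7 5.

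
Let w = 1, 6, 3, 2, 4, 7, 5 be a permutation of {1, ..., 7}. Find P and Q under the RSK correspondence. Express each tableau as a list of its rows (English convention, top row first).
Insert each entry of the permutation into P by Schensted row insertion, recording in Q the position of each new cell.

Insert 1: appended to row 1. P = [[1]].
Insert 6: appended to row 1. P = [[1, 6]].
Insert 3: 3 bumps 6 from row 1; 6 starts row 2. P = [[1, 3], [6]].
Insert 2: 2 bumps 3 from row 1; 3 bumps 6 from row 2; 6 starts row 3. P = [[1, 2], [3], [6]].
Insert 4: appended to row 1. P = [[1, 2, 4], [3], [6]].
Insert 7: appended to row 1. P = [[1, 2, 4, 7], [3], [6]].
Insert 5: 5 bumps 7 from row 1; 7 appends to row 2. P = [[1, 2, 4, 5], [3, 7], [6]].

So P = [[1, 2, 4, 5], [3, 7], [6]], Q = [[1, 2, 5, 6], [3, 7], [4]].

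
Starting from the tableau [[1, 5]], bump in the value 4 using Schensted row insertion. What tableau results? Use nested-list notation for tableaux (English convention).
[[1, 4], [5]]

In row 1, 4 replaces 5 (the leftmost entry greater than 4); 5 is bumped to row 2. 5 starts a new row 2. The new tableau is [[1, 4], [5]].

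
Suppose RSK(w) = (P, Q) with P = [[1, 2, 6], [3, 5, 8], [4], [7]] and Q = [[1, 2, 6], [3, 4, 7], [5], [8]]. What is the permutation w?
Reverse the RSK construction: for i from n down to 1, find the cell of Q containing i, remove the entry at that cell from P, and reverse-bump it up through P; the value ejected from row 1 is w(i).

Step i=8: Q has 8 at row 4, column 1; remove 7 from row 4 of P and reverse-bump: 7 enters row 3 and ejects 4; 4 enters row 2 and ejects 3; 3 enters row 1 and ejects 2. So w(8) = 2. P is now [[1, 3, 6], [4, 5, 8], [7]].
Step i=7: Q has 7 at row 2, column 3; remove 8 from row 2 of P and reverse-bump: 8 enters row 1 and ejects 6. So w(7) = 6. P is now [[1, 3, 8], [4, 5], [7]].
Step i=6: Q has 6 at row 1, column 3; remove that cell from P, ejecting 8. So w(6) = 8. P is now [[1, 3], [4, 5], [7]].
Step i=5: Q has 5 at row 3, column 1; remove 7 from row 3 of P and reverse-bump: 7 enters row 2 and ejects 5; 5 enters row 1 and ejects 3. So w(5) = 3. P is now [[1, 5], [4, 7]].
Step i=4: Q has 4 at row 2, column 2; remove 7 from row 2 of P and reverse-bump: 7 enters row 1 and ejects 5. So w(4) = 5. P is now [[1, 7], [4]].
Step i=3: Q has 3 at row 2, column 1; remove 4 from row 2 of P and reverse-bump: 4 enters row 1 and ejects 1. So w(3) = 1. P is now [[4, 7]].
Step i=2: Q has 2 at row 1, column 2; remove that cell from P, ejecting 7. So w(2) = 7. P is now [[4]].
Step i=1: Q has 1 at row 1, column 1; remove that cell from P, ejecting 4. So w(1) = 4. P is now [].

So w = 4 7 1 5 3 8 6 2.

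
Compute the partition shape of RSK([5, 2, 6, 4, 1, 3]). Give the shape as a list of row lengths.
Row-insert each entry into an empty tableau.

After inserting 5: P = [[5]].
After inserting 2: P = [[2], [5]].
After inserting 6: P = [[2, 6], [5]].
After inserting 4: P = [[2, 4], [5, 6]].
After inserting 1: P = [[1, 4], [2, 6], [5]].
After inserting 3: P = [[1, 3], [2, 4], [5, 6]].

The final insertion tableau P = [[1, 3], [2, 4], [5, 6]] has shape [2, 2, 2].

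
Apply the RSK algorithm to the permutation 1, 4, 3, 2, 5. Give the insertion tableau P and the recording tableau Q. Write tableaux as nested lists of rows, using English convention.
Insert each entry of the permutation into P by Schensted row insertion, recording in Q the position of each new cell.

After inserting 1: P = [[1]].
After inserting 4: P = [[1, 4]].
After inserting 3: P = [[1, 3], [4]].
After inserting 2: P = [[1, 2], [3], [4]].
After inserting 5: P = [[1, 2, 5], [3], [4]].

So P = [[1, 2, 5], [3], [4]], Q = [[1, 2, 5], [3], [4]].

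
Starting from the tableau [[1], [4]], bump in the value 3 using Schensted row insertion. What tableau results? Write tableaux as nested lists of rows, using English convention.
3 is larger than every entry of row 1, so it is appended to row 1. The new tableau is [[1, 3], [4]].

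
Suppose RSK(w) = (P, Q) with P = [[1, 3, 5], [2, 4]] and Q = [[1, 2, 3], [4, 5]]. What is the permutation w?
2 4 5 1 3

Reverse the RSK construction: for i from n down to 1, find the cell of Q containing i, remove the entry at that cell from P, and reverse-bump it up through P; the value ejected from row 1 is w(i).

Step i=5: Q has 5 at row 2, column 2; remove 4 from row 2 of P and reverse-bump: 4 enters row 1 and ejects 3. So w(5) = 3. P is now [[1, 4, 5], [2]].
Step i=4: Q has 4 at row 2, column 1; remove 2 from row 2 of P and reverse-bump: 2 enters row 1 and ejects 1. So w(4) = 1. P is now [[2, 4, 5]].
Step i=3: Q has 3 at row 1, column 3; remove that cell from P, ejecting 5. So w(3) = 5. P is now [[2, 4]].
Step i=2: Q has 2 at row 1, column 2; remove that cell from P, ejecting 4. So w(2) = 4. P is now [[2]].
Step i=1: Q has 1 at row 1, column 1; remove that cell from P, ejecting 2. So w(1) = 2. P is now [].

So w = 2 4 5 1 3.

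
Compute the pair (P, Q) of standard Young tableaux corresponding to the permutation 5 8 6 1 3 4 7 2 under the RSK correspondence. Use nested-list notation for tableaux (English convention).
P = [[1, 2, 4, 7], [3, 6], [5], [8]], Q = [[1, 2, 6, 7], [3, 5], [4], [8]]

Insert each entry of the permutation into P by Schensted row insertion, recording in Q the position of each new cell.

Insert 5: appended to row 1. P = [[5]].
Insert 8: appended to row 1. P = [[5, 8]].
Insert 6: 6 bumps 8 from row 1; 8 starts row 2. P = [[5, 6], [8]].
Insert 1: 1 bumps 5 from row 1; 5 bumps 8 from row 2; 8 starts row 3. P = [[1, 6], [5], [8]].
Insert 3: 3 bumps 6 from row 1; 6 appends to row 2. P = [[1, 3], [5, 6], [8]].
Insert 4: appended to row 1. P = [[1, 3, 4], [5, 6], [8]].
Insert 7: appended to row 1. P = [[1, 3, 4, 7], [5, 6], [8]].
Insert 2: 2 bumps 3 from row 1; 3 bumps 5 from row 2; 5 bumps 8 from row 3; 8 starts row 4. P = [[1, 2, 4, 7], [3, 6], [5], [8]].

So P = [[1, 2, 4, 7], [3, 6], [5], [8]], Q = [[1, 2, 6, 7], [3, 5], [4], [8]].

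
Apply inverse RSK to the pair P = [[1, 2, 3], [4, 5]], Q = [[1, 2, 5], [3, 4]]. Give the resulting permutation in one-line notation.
Reverse the RSK construction: for i from n down to 1, find the cell of Q containing i, remove the entry at that cell from P, and reverse-bump it up through P; the value ejected from row 1 is w(i).

Step i=5: Q has 5 at row 1, column 3; remove that cell from P, ejecting 3. So w(5) = 3. P is now [[1, 2], [4, 5]].
Step i=4: Q has 4 at row 2, column 2; remove 5 from row 2 of P and reverse-bump: 5 enters row 1 and ejects 2. So w(4) = 2. P is now [[1, 5], [4]].
Step i=3: Q has 3 at row 2, column 1; remove 4 from row 2 of P and reverse-bump: 4 enters row 1 and ejects 1. So w(3) = 1. P is now [[4, 5]].
Step i=2: Q has 2 at row 1, column 2; remove that cell from P, ejecting 5. So w(2) = 5. P is now [[4]].
Step i=1: Q has 1 at row 1, column 1; remove that cell from P, ejecting 4. So w(1) = 4. P is now [].

So w = 4 5 1 2 3.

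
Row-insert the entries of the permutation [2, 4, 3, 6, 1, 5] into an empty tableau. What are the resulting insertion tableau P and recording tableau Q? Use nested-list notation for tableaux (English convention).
P = [[1, 3, 5], [2, 6], [4]], Q = [[1, 2, 4], [3, 6], [5]]

Insert each entry of the permutation into P by Schensted row insertion, recording in Q the position of each new cell.

Insert 2: appended to row 1. P = [[2]].
Insert 4: appended to row 1. P = [[2, 4]].
Insert 3: 3 bumps 4 from row 1; 4 starts row 2. P = [[2, 3], [4]].
Insert 6: appended to row 1. P = [[2, 3, 6], [4]].
Insert 1: 1 bumps 2 from row 1; 2 bumps 4 from row 2; 4 starts row 3. P = [[1, 3, 6], [2], [4]].
Insert 5: 5 bumps 6 from row 1; 6 appends to row 2. P = [[1, 3, 5], [2, 6], [4]].

So P = [[1, 3, 5], [2, 6], [4]], Q = [[1, 2, 4], [3, 6], [5]].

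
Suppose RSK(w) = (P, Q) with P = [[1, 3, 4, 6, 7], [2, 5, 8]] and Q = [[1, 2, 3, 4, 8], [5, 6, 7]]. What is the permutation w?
2 3 5 8 1 4 6 7

Reverse the RSK construction: for i from n down to 1, find the cell of Q containing i, remove the entry at that cell from P, and reverse-bump it up through P; the value ejected from row 1 is w(i).

Step i=8: Q has 8 at row 1, column 5; remove that cell from P, ejecting 7. So w(8) = 7. P is now [[1, 3, 4, 6], [2, 5, 8]].
Step i=7: Q has 7 at row 2, column 3; remove 8 from row 2 of P and reverse-bump: 8 enters row 1 and ejects 6. So w(7) = 6. P is now [[1, 3, 4, 8], [2, 5]].
Step i=6: Q has 6 at row 2, column 2; remove 5 from row 2 of P and reverse-bump: 5 enters row 1 and ejects 4. So w(6) = 4. P is now [[1, 3, 5, 8], [2]].
Step i=5: Q has 5 at row 2, column 1; remove 2 from row 2 of P and reverse-bump: 2 enters row 1 and ejects 1. So w(5) = 1. P is now [[2, 3, 5, 8]].
Step i=4: Q has 4 at row 1, column 4; remove that cell from P, ejecting 8. So w(4) = 8. P is now [[2, 3, 5]].
Step i=3: Q has 3 at row 1, column 3; remove that cell from P, ejecting 5. So w(3) = 5. P is now [[2, 3]].
Step i=2: Q has 2 at row 1, column 2; remove that cell from P, ejecting 3. So w(2) = 3. P is now [[2]].
Step i=1: Q has 1 at row 1, column 1; remove that cell from P, ejecting 2. So w(1) = 2. P is now [].

So w = 2 3 5 8 1 4 6 7.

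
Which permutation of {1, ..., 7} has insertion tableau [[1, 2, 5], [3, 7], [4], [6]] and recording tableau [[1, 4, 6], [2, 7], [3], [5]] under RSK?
6 4 1 3 2 7 5

Reverse the RSK construction: for i from n down to 1, find the cell of Q containing i, remove the entry at that cell from P, and reverse-bump it up through P; the value ejected from row 1 is w(i).

Step i=7: Q has 7 at row 2, column 2; remove 7 from row 2 of P and reverse-bump: 7 enters row 1 and ejects 5. So w(7) = 5. P is now [[1, 2, 7], [3], [4], [6]].
Step i=6: Q has 6 at row 1, column 3; remove that cell from P, ejecting 7. So w(6) = 7. P is now [[1, 2], [3], [4], [6]].
Step i=5: Q has 5 at row 4, column 1; remove 6 from row 4 of P and reverse-bump: 6 enters row 3 and ejects 4; 4 enters row 2 and ejects 3; 3 enters row 1 and ejects 2. So w(5) = 2. P is now [[1, 3], [4], [6]].
Step i=4: Q has 4 at row 1, column 2; remove that cell from P, ejecting 3. So w(4) = 3. P is now [[1], [4], [6]].
Step i=3: Q has 3 at row 3, column 1; remove 6 from row 3 of P and reverse-bump: 6 enters row 2 and ejects 4; 4 enters row 1 and ejects 1. So w(3) = 1. P is now [[4], [6]].
Step i=2: Q has 2 at row 2, column 1; remove 6 from row 2 of P and reverse-bump: 6 enters row 1 and ejects 4. So w(2) = 4. P is now [[6]].
Step i=1: Q has 1 at row 1, column 1; remove that cell from P, ejecting 6. So w(1) = 6. P is now [].

So w = 6 4 1 3 2 7 5.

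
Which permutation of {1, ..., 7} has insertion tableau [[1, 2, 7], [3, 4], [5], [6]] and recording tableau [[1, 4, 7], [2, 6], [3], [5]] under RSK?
6 5 3 4 1 2 7

Reverse RSK: for i = n, n-1, ..., 1, locate i in Q, remove the corresponding corner cell from P, and reverse-bump its entry up through P; the value ejected from row 1 is w(i).

So w = 6 5 3 4 1 2 7.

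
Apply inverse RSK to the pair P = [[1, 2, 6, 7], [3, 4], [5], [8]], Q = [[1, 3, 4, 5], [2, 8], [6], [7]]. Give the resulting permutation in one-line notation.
Reverse the RSK construction: for i from n down to 1, find the cell of Q containing i, remove the entry at that cell from P, and reverse-bump it up through P; the value ejected from row 1 is w(i).

Step i=8: Q has 8 at row 2, column 2; remove 4 from row 2 of P and reverse-bump: 4 enters row 1 and ejects 2. So w(8) = 2. P is now [[1, 4, 6, 7], [3], [5], [8]].
Step i=7: Q has 7 at row 4, column 1; remove 8 from row 4 of P and reverse-bump: 8 enters row 3 and ejects 5; 5 enters row 2 and ejects 3; 3 enters row 1 and ejects 1. So w(7) = 1. P is now [[3, 4, 6, 7], [5], [8]].
Step i=6: Q has 6 at row 3, column 1; remove 8 from row 3 of P and reverse-bump: 8 enters row 2 and ejects 5; 5 enters row 1 and ejects 4. So w(6) = 4. P is now [[3, 5, 6, 7], [8]].
Step i=5: Q has 5 at row 1, column 4; remove that cell from P, ejecting 7. So w(5) = 7. P is now [[3, 5, 6], [8]].
Step i=4: Q has 4 at row 1, column 3; remove that cell from P, ejecting 6. So w(4) = 6. P is now [[3, 5], [8]].
Step i=3: Q has 3 at row 1, column 2; remove that cell from P, ejecting 5. So w(3) = 5. P is now [[3], [8]].
Step i=2: Q has 2 at row 2, column 1; remove 8 from row 2 of P and reverse-bump: 8 enters row 1 and ejects 3. So w(2) = 3. P is now [[8]].
Step i=1: Q has 1 at row 1, column 1; remove that cell from P, ejecting 8. So w(1) = 8. P is now [].

So w = 8 3 5 6 7 4 1 2.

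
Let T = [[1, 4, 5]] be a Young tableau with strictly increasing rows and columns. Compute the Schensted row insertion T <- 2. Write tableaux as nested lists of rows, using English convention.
In row 1, 2 replaces 4 (the leftmost entry greater than 2); 4 is bumped to row 2. 4 starts a new row 2. The new tableau is [[1, 2, 5], [4]].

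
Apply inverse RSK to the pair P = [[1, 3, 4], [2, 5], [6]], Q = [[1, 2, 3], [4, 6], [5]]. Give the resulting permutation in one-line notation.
2 3 6 5 1 4

Reverse the RSK construction: for i from n down to 1, find the cell of Q containing i, remove the entry at that cell from P, and reverse-bump it up through P; the value ejected from row 1 is w(i).

Step i=6: Q has 6 at row 2, column 2; remove 5 from row 2 of P and reverse-bump: 5 enters row 1 and ejects 4. So w(6) = 4. P is now [[1, 3, 5], [2], [6]].
Step i=5: Q has 5 at row 3, column 1; remove 6 from row 3 of P and reverse-bump: 6 enters row 2 and ejects 2; 2 enters row 1 and ejects 1. So w(5) = 1. P is now [[2, 3, 5], [6]].
Step i=4: Q has 4 at row 2, column 1; remove 6 from row 2 of P and reverse-bump: 6 enters row 1 and ejects 5. So w(4) = 5. P is now [[2, 3, 6]].
Step i=3: Q has 3 at row 1, column 3; remove that cell from P, ejecting 6. So w(3) = 6. P is now [[2, 3]].
Step i=2: Q has 2 at row 1, column 2; remove that cell from P, ejecting 3. So w(2) = 3. P is now [[2]].
Step i=1: Q has 1 at row 1, column 1; remove that cell from P, ejecting 2. So w(1) = 2. P is now [].

So w = 2 3 6 5 1 4.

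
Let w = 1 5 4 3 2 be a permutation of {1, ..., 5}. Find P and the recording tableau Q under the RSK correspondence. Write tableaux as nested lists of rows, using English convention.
Insert each entry of the permutation into P by Schensted row insertion, recording in Q the position of each new cell.

Insert 1: appended to row 1. P = [[1]], Q = [[1]].
Insert 5: appended to row 1. P = [[1, 5]], Q = [[1, 2]].
Insert 4: 4 bumps 5 from row 1; 5 starts row 2. P = [[1, 4], [5]], Q = [[1, 2], [3]].
Insert 3: 3 bumps 4 from row 1; 4 bumps 5 from row 2; 5 starts row 3. P = [[1, 3], [4], [5]], Q = [[1, 2], [3], [4]].
Insert 2: 2 bumps 3 from row 1; 3 bumps 4 from row 2; 4 bumps 5 from row 3; 5 starts row 4. P = [[1, 2], [3], [4], [5]], Q = [[1, 2], [3], [4], [5]].

So P = [[1, 2], [3], [4], [5]], Q = [[1, 2], [3], [4], [5]].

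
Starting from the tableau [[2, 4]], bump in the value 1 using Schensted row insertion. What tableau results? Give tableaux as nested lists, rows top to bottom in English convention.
[[1, 4], [2]]

In row 1, 1 replaces 2 (the leftmost entry greater than 1); 2 is bumped to row 2. 2 starts a new row 2. The new tableau is [[1, 4], [2]].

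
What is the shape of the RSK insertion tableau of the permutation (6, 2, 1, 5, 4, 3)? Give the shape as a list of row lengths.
RSK row insertion gives P = [[1, 3], [2, 4], [5], [6]], which has shape [2, 2, 1, 1].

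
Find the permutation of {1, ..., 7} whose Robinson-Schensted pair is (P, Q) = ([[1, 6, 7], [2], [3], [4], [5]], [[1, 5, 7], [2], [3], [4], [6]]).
5 4 3 2 6 1 7

Reverse RSK: for i = n, n-1, ..., 1, locate i in Q, remove the corresponding corner cell from P, and reverse-bump its entry up through P; the value ejected from row 1 is w(i).

So w = 5 4 3 2 6 1 7.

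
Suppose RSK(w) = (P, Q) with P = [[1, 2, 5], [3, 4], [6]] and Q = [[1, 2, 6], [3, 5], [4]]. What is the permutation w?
Reverse the RSK construction: for i from n down to 1, find the cell of Q containing i, remove the entry at that cell from P, and reverse-bump it up through P; the value ejected from row 1 is w(i).

Step i=6: Q has 6 at row 1, column 3; remove that cell from P, ejecting 5. So w(6) = 5. P is now [[1, 2], [3, 4], [6]].
Step i=5: Q has 5 at row 2, column 2; remove 4 from row 2 of P and reverse-bump: 4 enters row 1 and ejects 2. So w(5) = 2. P is now [[1, 4], [3], [6]].
Step i=4: Q has 4 at row 3, column 1; remove 6 from row 3 of P and reverse-bump: 6 enters row 2 and ejects 3; 3 enters row 1 and ejects 1. So w(4) = 1. P is now [[3, 4], [6]].
Step i=3: Q has 3 at row 2, column 1; remove 6 from row 2 of P and reverse-bump: 6 enters row 1 and ejects 4. So w(3) = 4. P is now [[3, 6]].
Step i=2: Q has 2 at row 1, column 2; remove that cell from P, ejecting 6. So w(2) = 6. P is now [[3]].
Step i=1: Q has 1 at row 1, column 1; remove that cell from P, ejecting 3. So w(1) = 3. P is now [].

So w = 3 6 4 1 2 5.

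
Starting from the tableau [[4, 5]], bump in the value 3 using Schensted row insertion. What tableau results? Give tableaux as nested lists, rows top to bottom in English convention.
In row 1, 3 replaces 4 (the leftmost entry greater than 3); 4 is bumped to row 2. 4 starts a new row 2. The new tableau is [[3, 5], [4]].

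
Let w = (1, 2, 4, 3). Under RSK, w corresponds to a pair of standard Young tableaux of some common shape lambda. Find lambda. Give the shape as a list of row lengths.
[3, 1]

Row-insert each entry into an empty tableau.

After inserting 1: P = [[1]].
After inserting 2: P = [[1, 2]].
After inserting 4: P = [[1, 2, 4]].
After inserting 3: P = [[1, 2, 3], [4]].

The final insertion tableau P = [[1, 2, 3], [4]] has shape [3, 1].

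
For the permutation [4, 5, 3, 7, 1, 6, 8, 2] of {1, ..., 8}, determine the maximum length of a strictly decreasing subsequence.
3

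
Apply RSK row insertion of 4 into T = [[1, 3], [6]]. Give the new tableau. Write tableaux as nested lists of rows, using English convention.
4 is larger than every entry of row 1, so it is appended to row 1. The new tableau is [[1, 3, 4], [6]].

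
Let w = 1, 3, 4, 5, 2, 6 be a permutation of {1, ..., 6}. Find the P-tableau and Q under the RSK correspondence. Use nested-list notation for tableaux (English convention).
Insert each entry of the permutation into P by Schensted row insertion, recording in Q the position of each new cell.

Insert 1: appended to row 1. P = [[1]].
Insert 3: appended to row 1. P = [[1, 3]].
Insert 4: appended to row 1. P = [[1, 3, 4]].
Insert 5: appended to row 1. P = [[1, 3, 4, 5]].
Insert 2: 2 bumps 3 from row 1; 3 starts row 2. P = [[1, 2, 4, 5], [3]].
Insert 6: appended to row 1. P = [[1, 2, 4, 5, 6], [3]].

So P = [[1, 2, 4, 5, 6], [3]], Q = [[1, 2, 3, 4, 6], [5]].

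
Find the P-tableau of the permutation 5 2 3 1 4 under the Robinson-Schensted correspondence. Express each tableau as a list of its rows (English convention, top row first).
Insert 5: appended to row 1. P = [[5]].
Insert 2: 2 bumps 5 from row 1; 5 starts row 2. P = [[2], [5]].
Insert 3: appended to row 1. P = [[2, 3], [5]].
Insert 1: 1 bumps 2 from row 1; 2 bumps 5 from row 2; 5 starts row 3. P = [[1, 3], [2], [5]].
Insert 4: appended to row 1. P = [[1, 3, 4], [2], [5]].

So P = [[1, 3, 4], [2], [5]].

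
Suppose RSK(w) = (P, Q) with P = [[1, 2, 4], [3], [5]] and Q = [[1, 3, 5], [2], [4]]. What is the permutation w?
Reverse RSK: for i = n, n-1, ..., 1, locate i in Q, remove the corresponding corner cell from P, and reverse-bump its entry up through P; the value ejected from row 1 is w(i).

So w = 5 1 3 2 4.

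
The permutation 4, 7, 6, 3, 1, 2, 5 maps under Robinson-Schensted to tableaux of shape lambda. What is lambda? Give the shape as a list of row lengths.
Row-insert each entry into an empty tableau.

After inserting 4: P = [[4]].
After inserting 7: P = [[4, 7]].
After inserting 6: P = [[4, 6], [7]].
After inserting 3: P = [[3, 6], [4], [7]].
After inserting 1: P = [[1, 6], [3], [4], [7]].
After inserting 2: P = [[1, 2], [3, 6], [4], [7]].
After inserting 5: P = [[1, 2, 5], [3, 6], [4], [7]].

The final insertion tableau P = [[1, 2, 5], [3, 6], [4], [7]] has shape [3, 2, 1, 1].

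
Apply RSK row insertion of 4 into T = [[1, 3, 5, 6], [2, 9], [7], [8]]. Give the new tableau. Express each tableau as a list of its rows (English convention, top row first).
In row 1, 4 replaces 5 (the leftmost entry greater than 4); 5 is bumped to row 2. In row 2, 5 replaces 9 (the leftmost entry greater than 5); 9 is bumped to row 3. 9 is appended to row 3. The new tableau is [[1, 3, 4, 6], [2, 5], [7, 9], [8]].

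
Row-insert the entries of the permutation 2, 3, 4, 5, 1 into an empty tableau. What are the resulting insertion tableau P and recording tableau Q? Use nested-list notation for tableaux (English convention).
P = [[1, 3, 4, 5], [2]], Q = [[1, 2, 3, 4], [5]]

Insert each entry of the permutation into P by Schensted row insertion, recording in Q the position of each new cell.

Insert 2: appended to row 1. P = [[2]], Q = [[1]].
Insert 3: appended to row 1. P = [[2, 3]], Q = [[1, 2]].
Insert 4: appended to row 1. P = [[2, 3, 4]], Q = [[1, 2, 3]].
Insert 5: appended to row 1. P = [[2, 3, 4, 5]], Q = [[1, 2, 3, 4]].
Insert 1: 1 bumps 2 from row 1; 2 starts row 2. P = [[1, 3, 4, 5], [2]], Q = [[1, 2, 3, 4], [5]].

So P = [[1, 3, 4, 5], [2]], Q = [[1, 2, 3, 4], [5]].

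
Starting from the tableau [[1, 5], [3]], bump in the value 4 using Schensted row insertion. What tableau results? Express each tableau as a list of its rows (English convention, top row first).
In row 1, 4 replaces 5 (the leftmost entry greater than 4); 5 is bumped to row 2. 5 is appended to row 2. The new tableau is [[1, 4], [3, 5]].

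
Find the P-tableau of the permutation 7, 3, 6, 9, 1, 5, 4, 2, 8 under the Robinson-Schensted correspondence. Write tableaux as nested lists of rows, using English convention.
Insert 7: appended to row 1. P = [[7]].
Insert 3: 3 bumps 7 from row 1; 7 starts row 2. P = [[3], [7]].
Insert 6: appended to row 1. P = [[3, 6], [7]].
Insert 9: appended to row 1. P = [[3, 6, 9], [7]].
Insert 1: 1 bumps 3 from row 1; 3 bumps 7 from row 2; 7 starts row 3. P = [[1, 6, 9], [3], [7]].
Insert 5: 5 bumps 6 from row 1; 6 appends to row 2. P = [[1, 5, 9], [3, 6], [7]].
Insert 4: 4 bumps 5 from row 1; 5 bumps 6 from row 2; 6 bumps 7 from row 3; 7 starts row 4. P = [[1, 4, 9], [3, 5], [6], [7]].
Insert 2: 2 bumps 4 from row 1; 4 bumps 5 from row 2; 5 bumps 6 from row 3; 6 bumps 7 from row 4; 7 starts row 5. P = [[1, 2, 9], [3, 4], [5], [6], [7]].
Insert 8: 8 bumps 9 from row 1; 9 appends to row 2. P = [[1, 2, 8], [3, 4, 9], [5], [6], [7]].

So P = [[1, 2, 8], [3, 4, 9], [5], [6], [7]].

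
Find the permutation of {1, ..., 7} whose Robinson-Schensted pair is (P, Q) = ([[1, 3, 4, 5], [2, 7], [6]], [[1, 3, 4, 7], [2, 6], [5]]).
6 2 3 7 1 4 5

Reverse the RSK construction: for i from n down to 1, find the cell of Q containing i, remove the entry at that cell from P, and reverse-bump it up through P; the value ejected from row 1 is w(i).

Step i=7: Q has 7 at row 1, column 4; remove that cell from P, ejecting 5. So w(7) = 5. P is now [[1, 3, 4], [2, 7], [6]].
Step i=6: Q has 6 at row 2, column 2; remove 7 from row 2 of P and reverse-bump: 7 enters row 1 and ejects 4. So w(6) = 4. P is now [[1, 3, 7], [2], [6]].
Step i=5: Q has 5 at row 3, column 1; remove 6 from row 3 of P and reverse-bump: 6 enters row 2 and ejects 2; 2 enters row 1 and ejects 1. So w(5) = 1. P is now [[2, 3, 7], [6]].
Step i=4: Q has 4 at row 1, column 3; remove that cell from P, ejecting 7. So w(4) = 7. P is now [[2, 3], [6]].
Step i=3: Q has 3 at row 1, column 2; remove that cell from P, ejecting 3. So w(3) = 3. P is now [[2], [6]].
Step i=2: Q has 2 at row 2, column 1; remove 6 from row 2 of P and reverse-bump: 6 enters row 1 and ejects 2. So w(2) = 2. P is now [[6]].
Step i=1: Q has 1 at row 1, column 1; remove that cell from P, ejecting 6. So w(1) = 6. P is now [].

So w = 6 2 3 7 1 4 5.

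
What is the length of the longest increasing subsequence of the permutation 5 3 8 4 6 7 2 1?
4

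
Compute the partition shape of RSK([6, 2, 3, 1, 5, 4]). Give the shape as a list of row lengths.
[3, 2, 1]

Row-insert each entry into an empty tableau.

After inserting 6: P = [[6]].
After inserting 2: P = [[2], [6]].
After inserting 3: P = [[2, 3], [6]].
After inserting 1: P = [[1, 3], [2], [6]].
After inserting 5: P = [[1, 3, 5], [2], [6]].
After inserting 4: P = [[1, 3, 4], [2, 5], [6]].

The final insertion tableau P = [[1, 3, 4], [2, 5], [6]] has shape [3, 2, 1].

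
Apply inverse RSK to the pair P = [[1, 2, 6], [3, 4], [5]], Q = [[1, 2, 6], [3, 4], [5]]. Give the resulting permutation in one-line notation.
Reverse the RSK construction: for i from n down to 1, find the cell of Q containing i, remove the entry at that cell from P, and reverse-bump it up through P; the value ejected from row 1 is w(i).

Step i=6: Q has 6 at row 1, column 3; remove that cell from P, ejecting 6. So w(6) = 6. P is now [[1, 2], [3, 4], [5]].
Step i=5: Q has 5 at row 3, column 1; remove 5 from row 3 of P and reverse-bump: 5 enters row 2 and ejects 4; 4 enters row 1 and ejects 2. So w(5) = 2. P is now [[1, 4], [3, 5]].
Step i=4: Q has 4 at row 2, column 2; remove 5 from row 2 of P and reverse-bump: 5 enters row 1 and ejects 4. So w(4) = 4. P is now [[1, 5], [3]].
Step i=3: Q has 3 at row 2, column 1; remove 3 from row 2 of P and reverse-bump: 3 enters row 1 and ejects 1. So w(3) = 1. P is now [[3, 5]].
Step i=2: Q has 2 at row 1, column 2; remove that cell from P, ejecting 5. So w(2) = 5. P is now [[3]].
Step i=1: Q has 1 at row 1, column 1; remove that cell from P, ejecting 3. So w(1) = 3. P is now [].

So w = 3 5 1 4 2 6.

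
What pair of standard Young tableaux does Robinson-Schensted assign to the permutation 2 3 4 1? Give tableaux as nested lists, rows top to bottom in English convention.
Insert each entry of the permutation into P by Schensted row insertion, recording in Q the position of each new cell.

Insert 2: appended to row 1. P = [[2]].
Insert 3: appended to row 1. P = [[2, 3]].
Insert 4: appended to row 1. P = [[2, 3, 4]].
Insert 1: 1 bumps 2 from row 1; 2 starts row 2. P = [[1, 3, 4], [2]].

So P = [[1, 3, 4], [2]], Q = [[1, 2, 3], [4]].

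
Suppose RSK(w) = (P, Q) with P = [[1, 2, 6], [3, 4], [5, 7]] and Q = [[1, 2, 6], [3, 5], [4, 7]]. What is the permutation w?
Reverse the RSK construction: for i from n down to 1, find the cell of Q containing i, remove the entry at that cell from P, and reverse-bump it up through P; the value ejected from row 1 is w(i).

Step i=7: Q has 7 at row 3, column 2; remove 7 from row 3 of P and reverse-bump: 7 enters row 2 and ejects 4; 4 enters row 1 and ejects 2. So w(7) = 2. P is now [[1, 4, 6], [3, 7], [5]].
Step i=6: Q has 6 at row 1, column 3; remove that cell from P, ejecting 6. So w(6) = 6. P is now [[1, 4], [3, 7], [5]].
Step i=5: Q has 5 at row 2, column 2; remove 7 from row 2 of P and reverse-bump: 7 enters row 1 and ejects 4. So w(5) = 4. P is now [[1, 7], [3], [5]].
Step i=4: Q has 4 at row 3, column 1; remove 5 from row 3 of P and reverse-bump: 5 enters row 2 and ejects 3; 3 enters row 1 and ejects 1. So w(4) = 1. P is now [[3, 7], [5]].
Step i=3: Q has 3 at row 2, column 1; remove 5 from row 2 of P and reverse-bump: 5 enters row 1 and ejects 3. So w(3) = 3. P is now [[5, 7]].
Step i=2: Q has 2 at row 1, column 2; remove that cell from P, ejecting 7. So w(2) = 7. P is now [[5]].
Step i=1: Q has 1 at row 1, column 1; remove that cell from P, ejecting 5. So w(1) = 5. P is now [].

So w = 5 7 3 1 4 6 2.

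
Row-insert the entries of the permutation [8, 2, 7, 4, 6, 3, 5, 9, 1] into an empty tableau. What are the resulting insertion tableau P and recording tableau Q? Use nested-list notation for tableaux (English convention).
Insert each entry of the permutation into P by Schensted row insertion, recording in Q the position of each new cell.

Insert 8: appended to row 1. P = [[8]].
Insert 2: 2 bumps 8 from row 1; 8 starts row 2. P = [[2], [8]].
Insert 7: appended to row 1. P = [[2, 7], [8]].
Insert 4: 4 bumps 7 from row 1; 7 bumps 8 from row 2; 8 starts row 3. P = [[2, 4], [7], [8]].
Insert 6: appended to row 1. P = [[2, 4, 6], [7], [8]].
Insert 3: 3 bumps 4 from row 1; 4 bumps 7 from row 2; 7 bumps 8 from row 3; 8 starts row 4. P = [[2, 3, 6], [4], [7], [8]].
Insert 5: 5 bumps 6 from row 1; 6 appends to row 2. P = [[2, 3, 5], [4, 6], [7], [8]].
Insert 9: appended to row 1. P = [[2, 3, 5, 9], [4, 6], [7], [8]].
Insert 1: 1 bumps 2 from row 1; 2 bumps 4 from row 2; 4 bumps 7 from row 3; 7 bumps 8 from row 4; 8 starts row 5. P = [[1, 3, 5, 9], [2, 6], [4], [7], [8]].

So P = [[1, 3, 5, 9], [2, 6], [4], [7], [8]], Q = [[1, 3, 5, 8], [2, 7], [4], [6], [9]].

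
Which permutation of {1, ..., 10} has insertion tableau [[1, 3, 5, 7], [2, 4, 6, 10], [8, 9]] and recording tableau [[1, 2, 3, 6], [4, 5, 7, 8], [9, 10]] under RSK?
Reverse the RSK construction: for i from n down to 1, find the cell of Q containing i, remove the entry at that cell from P, and reverse-bump it up through P; the value ejected from row 1 is w(i).

Step i=10: Q has 10 at row 3, column 2; remove 9 from row 3 of P and reverse-bump: 9 enters row 2 and ejects 6; 6 enters row 1 and ejects 5. So w(10) = 5. P is now [[1, 3, 6, 7], [2, 4, 9, 10], [8]].
Step i=9: Q has 9 at row 3, column 1; remove 8 from row 3 of P and reverse-bump: 8 enters row 2 and ejects 4; 4 enters row 1 and ejects 3. So w(9) = 3. P is now [[1, 4, 6, 7], [2, 8, 9, 10]].
Step i=8: Q has 8 at row 2, column 4; remove 10 from row 2 of P and reverse-bump: 10 enters row 1 and ejects 7. So w(8) = 7. P is now [[1, 4, 6, 10], [2, 8, 9]].
Step i=7: Q has 7 at row 2, column 3; remove 9 from row 2 of P and reverse-bump: 9 enters row 1 and ejects 6. So w(7) = 6. P is now [[1, 4, 9, 10], [2, 8]].
Step i=6: Q has 6 at row 1, column 4; remove that cell from P, ejecting 10. So w(6) = 10. P is now [[1, 4, 9], [2, 8]].
Step i=5: Q has 5 at row 2, column 2; remove 8 from row 2 of P and reverse-bump: 8 enters row 1 and ejects 4. So w(5) = 4. P is now [[1, 8, 9], [2]].
Step i=4: Q has 4 at row 2, column 1; remove 2 from row 2 of P and reverse-bump: 2 enters row 1 and ejects 1. So w(4) = 1. P is now [[2, 8, 9]].
Step i=3: Q has 3 at row 1, column 3; remove that cell from P, ejecting 9. So w(3) = 9. P is now [[2, 8]].
Step i=2: Q has 2 at row 1, column 2; remove that cell from P, ejecting 8. So w(2) = 8. P is now [[2]].
Step i=1: Q has 1 at row 1, column 1; remove that cell from P, ejecting 2. So w(1) = 2. P is now [].

So w = 2 8 9 1 4 10 6 7 3 5.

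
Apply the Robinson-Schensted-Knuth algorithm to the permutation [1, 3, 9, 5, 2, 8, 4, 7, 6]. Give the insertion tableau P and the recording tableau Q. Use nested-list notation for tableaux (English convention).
Insert each entry of the permutation into P by Schensted row insertion, recording in Q the position of each new cell.

After inserting 1: P = [[1]].
After inserting 3: P = [[1, 3]].
After inserting 9: P = [[1, 3, 9]].
After inserting 5: P = [[1, 3, 5], [9]].
After inserting 2: P = [[1, 2, 5], [3], [9]].
After inserting 8: P = [[1, 2, 5, 8], [3], [9]].
After inserting 4: P = [[1, 2, 4, 8], [3, 5], [9]].
After inserting 7: P = [[1, 2, 4, 7], [3, 5, 8], [9]].
After inserting 6: P = [[1, 2, 4, 6], [3, 5, 7], [8], [9]].

So P = [[1, 2, 4, 6], [3, 5, 7], [8], [9]], Q = [[1, 2, 3, 6], [4, 7, 8], [5], [9]].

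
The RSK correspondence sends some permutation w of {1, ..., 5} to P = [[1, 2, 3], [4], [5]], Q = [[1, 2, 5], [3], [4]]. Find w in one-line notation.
1 5 4 2 3

Reverse the RSK construction: for i from n down to 1, find the cell of Q containing i, remove the entry at that cell from P, and reverse-bump it up through P; the value ejected from row 1 is w(i).

Step i=5: Q has 5 at row 1, column 3; remove that cell from P, ejecting 3. So w(5) = 3. P is now [[1, 2], [4], [5]].
Step i=4: Q has 4 at row 3, column 1; remove 5 from row 3 of P and reverse-bump: 5 enters row 2 and ejects 4; 4 enters row 1 and ejects 2. So w(4) = 2. P is now [[1, 4], [5]].
Step i=3: Q has 3 at row 2, column 1; remove 5 from row 2 of P and reverse-bump: 5 enters row 1 and ejects 4. So w(3) = 4. P is now [[1, 5]].
Step i=2: Q has 2 at row 1, column 2; remove that cell from P, ejecting 5. So w(2) = 5. P is now [[1]].
Step i=1: Q has 1 at row 1, column 1; remove that cell from P, ejecting 1. So w(1) = 1. P is now [].

So w = 1 5 4 2 3.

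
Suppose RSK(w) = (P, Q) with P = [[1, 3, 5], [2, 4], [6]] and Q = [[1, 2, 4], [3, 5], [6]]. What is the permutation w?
Reverse the RSK construction: for i from n down to 1, find the cell of Q containing i, remove the entry at that cell from P, and reverse-bump it up through P; the value ejected from row 1 is w(i).

Step i=6: Q has 6 at row 3, column 1; remove 6 from row 3 of P and reverse-bump: 6 enters row 2 and ejects 4; 4 enters row 1 and ejects 3. So w(6) = 3. P is now [[1, 4, 5], [2, 6]].
Step i=5: Q has 5 at row 2, column 2; remove 6 from row 2 of P and reverse-bump: 6 enters row 1 and ejects 5. So w(5) = 5. P is now [[1, 4, 6], [2]].
Step i=4: Q has 4 at row 1, column 3; remove that cell from P, ejecting 6. So w(4) = 6. P is now [[1, 4], [2]].
Step i=3: Q has 3 at row 2, column 1; remove 2 from row 2 of P and reverse-bump: 2 enters row 1 and ejects 1. So w(3) = 1. P is now [[2, 4]].
Step i=2: Q has 2 at row 1, column 2; remove that cell from P, ejecting 4. So w(2) = 4. P is now [[2]].
Step i=1: Q has 1 at row 1, column 1; remove that cell from P, ejecting 2. So w(1) = 2. P is now [].

So w = 2 4 1 6 5 3.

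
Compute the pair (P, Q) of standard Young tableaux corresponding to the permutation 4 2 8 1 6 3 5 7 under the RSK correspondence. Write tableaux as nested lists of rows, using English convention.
P = [[1, 3, 5, 7], [2, 6], [4, 8]], Q = [[1, 3, 7, 8], [2, 5], [4, 6]]

Insert each entry of the permutation into P by Schensted row insertion, recording in Q the position of each new cell.

Insert 4: appended to row 1. P = [[4]].
Insert 2: 2 bumps 4 from row 1; 4 starts row 2. P = [[2], [4]].
Insert 8: appended to row 1. P = [[2, 8], [4]].
Insert 1: 1 bumps 2 from row 1; 2 bumps 4 from row 2; 4 starts row 3. P = [[1, 8], [2], [4]].
Insert 6: 6 bumps 8 from row 1; 8 appends to row 2. P = [[1, 6], [2, 8], [4]].
Insert 3: 3 bumps 6 from row 1; 6 bumps 8 from row 2; 8 appends to row 3. P = [[1, 3], [2, 6], [4, 8]].
Insert 5: appended to row 1. P = [[1, 3, 5], [2, 6], [4, 8]].
Insert 7: appended to row 1. P = [[1, 3, 5, 7], [2, 6], [4, 8]].

So P = [[1, 3, 5, 7], [2, 6], [4, 8]], Q = [[1, 3, 7, 8], [2, 5], [4, 6]].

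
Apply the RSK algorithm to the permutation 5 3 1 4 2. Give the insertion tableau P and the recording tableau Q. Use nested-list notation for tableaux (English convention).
P = [[1, 2], [3, 4], [5]], Q = [[1, 4], [2, 5], [3]]

Insert each entry of the permutation into P by Schensted row insertion, recording in Q the position of each new cell.

Insert 5: appended to row 1. P = [[5]].
Insert 3: 3 bumps 5 from row 1; 5 starts row 2. P = [[3], [5]].
Insert 1: 1 bumps 3 from row 1; 3 bumps 5 from row 2; 5 starts row 3. P = [[1], [3], [5]].
Insert 4: appended to row 1. P = [[1, 4], [3], [5]].
Insert 2: 2 bumps 4 from row 1; 4 appends to row 2. P = [[1, 2], [3, 4], [5]].

So P = [[1, 2], [3, 4], [5]], Q = [[1, 4], [2, 5], [3]].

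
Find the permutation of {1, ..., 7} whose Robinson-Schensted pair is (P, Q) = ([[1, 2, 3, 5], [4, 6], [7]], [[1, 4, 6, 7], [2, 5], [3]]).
Reverse the RSK construction: for i from n down to 1, find the cell of Q containing i, remove the entry at that cell from P, and reverse-bump it up through P; the value ejected from row 1 is w(i).

Step i=7: Q has 7 at row 1, column 4; remove that cell from P, ejecting 5. So w(7) = 5. P is now [[1, 2, 3], [4, 6], [7]].
Step i=6: Q has 6 at row 1, column 3; remove that cell from P, ejecting 3. So w(6) = 3. P is now [[1, 2], [4, 6], [7]].
Step i=5: Q has 5 at row 2, column 2; remove 6 from row 2 of P and reverse-bump: 6 enters row 1 and ejects 2. So w(5) = 2. P is now [[1, 6], [4], [7]].
Step i=4: Q has 4 at row 1, column 2; remove that cell from P, ejecting 6. So w(4) = 6. P is now [[1], [4], [7]].
Step i=3: Q has 3 at row 3, column 1; remove 7 from row 3 of P and reverse-bump: 7 enters row 2 and ejects 4; 4 enters row 1 and ejects 1. So w(3) = 1. P is now [[4], [7]].
Step i=2: Q has 2 at row 2, column 1; remove 7 from row 2 of P and reverse-bump: 7 enters row 1 and ejects 4. So w(2) = 4. P is now [[7]].
Step i=1: Q has 1 at row 1, column 1; remove that cell from P, ejecting 7. So w(1) = 7. P is now [].

So w = 7 4 1 6 2 3 5.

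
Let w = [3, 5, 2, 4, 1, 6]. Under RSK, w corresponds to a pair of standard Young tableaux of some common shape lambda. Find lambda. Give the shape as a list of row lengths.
[3, 2, 1]

Row-insert each entry into an empty tableau.

After inserting 3: P = [[3]].
After inserting 5: P = [[3, 5]].
After inserting 2: P = [[2, 5], [3]].
After inserting 4: P = [[2, 4], [3, 5]].
After inserting 1: P = [[1, 4], [2, 5], [3]].
After inserting 6: P = [[1, 4, 6], [2, 5], [3]].

The final insertion tableau P = [[1, 4, 6], [2, 5], [3]] has shape [3, 2, 1].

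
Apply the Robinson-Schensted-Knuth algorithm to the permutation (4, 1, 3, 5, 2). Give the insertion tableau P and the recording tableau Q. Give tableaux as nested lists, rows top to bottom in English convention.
P = [[1, 2, 5], [3], [4]], Q = [[1, 3, 4], [2], [5]]

Insert each entry of the permutation into P by Schensted row insertion, recording in Q the position of each new cell.

Insert 4: appended to row 1. P = [[4]].
Insert 1: 1 bumps 4 from row 1; 4 starts row 2. P = [[1], [4]].
Insert 3: appended to row 1. P = [[1, 3], [4]].
Insert 5: appended to row 1. P = [[1, 3, 5], [4]].
Insert 2: 2 bumps 3 from row 1; 3 bumps 4 from row 2; 4 starts row 3. P = [[1, 2, 5], [3], [4]].

So P = [[1, 2, 5], [3], [4]], Q = [[1, 3, 4], [2], [5]].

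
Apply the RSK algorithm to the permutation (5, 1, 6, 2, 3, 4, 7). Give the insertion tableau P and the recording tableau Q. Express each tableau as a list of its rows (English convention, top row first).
P = [[1, 2, 3, 4, 7], [5, 6]], Q = [[1, 3, 5, 6, 7], [2, 4]]

Insert each entry of the permutation into P by Schensted row insertion, recording in Q the position of each new cell.

Insert 5: appended to row 1. P = [[5]], Q = [[1]].
Insert 1: 1 bumps 5 from row 1; 5 starts row 2. P = [[1], [5]], Q = [[1], [2]].
Insert 6: appended to row 1. P = [[1, 6], [5]], Q = [[1, 3], [2]].
Insert 2: 2 bumps 6 from row 1; 6 appends to row 2. P = [[1, 2], [5, 6]], Q = [[1, 3], [2, 4]].
Insert 3: appended to row 1. P = [[1, 2, 3], [5, 6]], Q = [[1, 3, 5], [2, 4]].
Insert 4: appended to row 1. P = [[1, 2, 3, 4], [5, 6]], Q = [[1, 3, 5, 6], [2, 4]].
Insert 7: appended to row 1. P = [[1, 2, 3, 4, 7], [5, 6]], Q = [[1, 3, 5, 6, 7], [2, 4]].

So P = [[1, 2, 3, 4, 7], [5, 6]], Q = [[1, 3, 5, 6, 7], [2, 4]].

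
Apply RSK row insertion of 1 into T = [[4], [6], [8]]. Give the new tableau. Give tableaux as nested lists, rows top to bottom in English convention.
[[1], [4], [6], [8]]

In row 1, 1 replaces 4 (the leftmost entry greater than 1); 4 is bumped to row 2. In row 2, 4 replaces 6 (the leftmost entry greater than 4); 6 is bumped to row 3. In row 3, 6 replaces 8 (the leftmost entry greater than 6); 8 is bumped to row 4. 8 starts a new row 4. The new tableau is [[1], [4], [6], [8]].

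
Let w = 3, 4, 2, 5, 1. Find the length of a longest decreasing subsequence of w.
3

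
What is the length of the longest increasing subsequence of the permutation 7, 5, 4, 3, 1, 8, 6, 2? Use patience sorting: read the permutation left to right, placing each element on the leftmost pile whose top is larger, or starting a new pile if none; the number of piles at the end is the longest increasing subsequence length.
2

7: new pile. tops = [7]
5: onto pile 1 (replacing 7). tops = [5]
4: onto pile 1 (replacing 5). tops = [4]
3: onto pile 1 (replacing 4). tops = [3]
1: onto pile 1 (replacing 3). tops = [1]
8: new pile. tops = [1, 8]
6: onto pile 2 (replacing 8). tops = [1, 6]
2: onto pile 2 (replacing 6). tops = [1, 2]

2 piles, so the longest increasing subsequence has length 2.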